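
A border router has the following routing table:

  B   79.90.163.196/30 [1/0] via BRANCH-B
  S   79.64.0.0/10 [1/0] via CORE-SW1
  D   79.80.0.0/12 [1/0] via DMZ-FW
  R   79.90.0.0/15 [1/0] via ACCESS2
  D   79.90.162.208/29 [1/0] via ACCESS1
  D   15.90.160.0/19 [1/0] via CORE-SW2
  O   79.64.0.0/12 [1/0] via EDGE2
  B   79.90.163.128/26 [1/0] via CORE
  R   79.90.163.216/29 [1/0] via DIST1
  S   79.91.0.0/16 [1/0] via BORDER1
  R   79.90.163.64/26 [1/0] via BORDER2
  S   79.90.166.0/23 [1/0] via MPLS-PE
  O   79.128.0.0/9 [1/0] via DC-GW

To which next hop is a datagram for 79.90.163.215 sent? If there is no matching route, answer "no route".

ACCESS2

Routes whose prefix contains 79.90.163.215:
  79.64.0.0/10 (79.64.0.0 - 79.127.255.255) -> CORE-SW1
  79.80.0.0/12 (79.80.0.0 - 79.95.255.255) -> DMZ-FW
  79.90.0.0/15 (79.90.0.0 - 79.91.255.255) -> ACCESS2
More-specific entries that do NOT match:
  79.90.163.196/30 (79.90.163.196 - 79.90.163.199) does not contain 79.90.163.215
  79.90.162.208/29 (79.90.162.208 - 79.90.162.215) does not contain 79.90.163.215
  79.90.163.216/29 (79.90.163.216 - 79.90.163.223) does not contain 79.90.163.215
  79.90.163.128/26 (79.90.163.128 - 79.90.163.191) does not contain 79.90.163.215
  79.90.163.64/26 (79.90.163.64 - 79.90.163.127) does not contain 79.90.163.215
  79.90.166.0/23 (79.90.166.0 - 79.90.167.255) does not contain 79.90.163.215
  15.90.160.0/19 (15.90.160.0 - 15.90.191.255) does not contain 79.90.163.215
  79.91.0.0/16 (79.91.0.0 - 79.91.255.255) does not contain 79.90.163.215
Longest matching prefix is /15 -> next hop ACCESS2.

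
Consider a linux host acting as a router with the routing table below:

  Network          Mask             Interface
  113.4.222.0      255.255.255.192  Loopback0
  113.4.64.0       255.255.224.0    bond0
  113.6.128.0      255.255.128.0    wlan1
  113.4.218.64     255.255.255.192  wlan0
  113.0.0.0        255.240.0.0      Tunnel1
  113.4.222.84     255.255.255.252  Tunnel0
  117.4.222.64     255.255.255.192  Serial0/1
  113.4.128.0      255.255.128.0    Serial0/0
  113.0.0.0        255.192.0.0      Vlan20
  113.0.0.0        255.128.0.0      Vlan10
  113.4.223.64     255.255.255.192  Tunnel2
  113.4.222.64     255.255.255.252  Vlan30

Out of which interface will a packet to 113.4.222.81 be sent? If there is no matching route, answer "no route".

Routes whose prefix contains 113.4.222.81:
  113.0.0.0/9 (113.0.0.0 - 113.127.255.255) -> Vlan10
  113.0.0.0/10 (113.0.0.0 - 113.63.255.255) -> Vlan20
  113.0.0.0/12 (113.0.0.0 - 113.15.255.255) -> Tunnel1
  113.4.128.0/17 (113.4.128.0 - 113.4.255.255) -> Serial0/0
More-specific entries that do NOT match:
  113.4.222.84/30 (113.4.222.84 - 113.4.222.87) does not contain 113.4.222.81
  113.4.222.64/30 (113.4.222.64 - 113.4.222.67) does not contain 113.4.222.81
  113.4.222.0/26 (113.4.222.0 - 113.4.222.63) does not contain 113.4.222.81
  113.4.218.64/26 (113.4.218.64 - 113.4.218.127) does not contain 113.4.222.81
  117.4.222.64/26 (117.4.222.64 - 117.4.222.127) does not contain 113.4.222.81
  113.4.223.64/26 (113.4.223.64 - 113.4.223.127) does not contain 113.4.222.81
  113.4.64.0/19 (113.4.64.0 - 113.4.95.255) does not contain 113.4.222.81
Longest matching prefix is /17 -> interface Serial0/0.

Serial0/0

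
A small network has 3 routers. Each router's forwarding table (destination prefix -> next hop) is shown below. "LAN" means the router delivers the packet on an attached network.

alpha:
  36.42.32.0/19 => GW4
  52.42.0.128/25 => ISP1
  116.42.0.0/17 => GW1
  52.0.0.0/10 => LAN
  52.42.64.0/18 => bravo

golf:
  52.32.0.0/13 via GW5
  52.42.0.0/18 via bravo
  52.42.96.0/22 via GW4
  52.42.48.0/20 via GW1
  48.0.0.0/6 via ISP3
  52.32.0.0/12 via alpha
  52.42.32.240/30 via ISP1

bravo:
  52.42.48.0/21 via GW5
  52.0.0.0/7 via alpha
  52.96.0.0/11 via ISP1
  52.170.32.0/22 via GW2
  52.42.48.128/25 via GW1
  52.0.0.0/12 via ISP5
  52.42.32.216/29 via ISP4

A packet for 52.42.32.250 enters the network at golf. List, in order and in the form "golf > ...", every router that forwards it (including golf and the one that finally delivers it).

At golf: longest match for 52.42.32.250 is 52.42.0.0/18 -> bravo
At bravo: longest match for 52.42.32.250 is 52.0.0.0/7 -> alpha
At alpha: longest match for 52.42.32.250 is 52.0.0.0/10 -> LAN

golf > bravo > alpha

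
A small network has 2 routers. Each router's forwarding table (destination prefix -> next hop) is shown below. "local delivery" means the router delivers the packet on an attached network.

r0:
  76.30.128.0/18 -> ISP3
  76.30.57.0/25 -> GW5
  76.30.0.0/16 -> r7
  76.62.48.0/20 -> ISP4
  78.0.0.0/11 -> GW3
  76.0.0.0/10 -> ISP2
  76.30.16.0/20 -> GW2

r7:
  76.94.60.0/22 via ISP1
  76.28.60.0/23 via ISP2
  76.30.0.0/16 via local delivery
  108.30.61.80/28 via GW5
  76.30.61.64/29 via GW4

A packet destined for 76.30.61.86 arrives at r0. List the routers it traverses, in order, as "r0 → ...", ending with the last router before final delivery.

At r0: longest match for 76.30.61.86 is 76.30.0.0/16 -> r7
At r7: longest match for 76.30.61.86 is 76.30.0.0/16 -> local delivery

r0 → r7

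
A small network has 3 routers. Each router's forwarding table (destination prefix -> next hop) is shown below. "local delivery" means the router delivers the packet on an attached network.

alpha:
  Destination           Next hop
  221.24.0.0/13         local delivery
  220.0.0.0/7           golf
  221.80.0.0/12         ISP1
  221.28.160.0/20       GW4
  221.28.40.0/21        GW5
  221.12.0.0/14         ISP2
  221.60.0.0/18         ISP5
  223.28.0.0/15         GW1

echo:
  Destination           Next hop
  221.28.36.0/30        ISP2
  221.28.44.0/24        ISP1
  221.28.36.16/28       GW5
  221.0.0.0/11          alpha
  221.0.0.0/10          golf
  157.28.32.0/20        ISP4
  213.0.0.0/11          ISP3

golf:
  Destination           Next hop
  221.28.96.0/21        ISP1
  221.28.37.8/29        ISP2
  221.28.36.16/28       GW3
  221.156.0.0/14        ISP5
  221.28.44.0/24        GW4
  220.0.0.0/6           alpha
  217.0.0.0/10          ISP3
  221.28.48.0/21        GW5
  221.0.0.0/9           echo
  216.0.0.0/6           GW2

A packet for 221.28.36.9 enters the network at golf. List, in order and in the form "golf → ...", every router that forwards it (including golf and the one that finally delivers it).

At golf: longest match for 221.28.36.9 is 221.0.0.0/9 -> echo
At echo: longest match for 221.28.36.9 is 221.0.0.0/11 -> alpha
At alpha: longest match for 221.28.36.9 is 221.24.0.0/13 -> local delivery

golf → echo → alpha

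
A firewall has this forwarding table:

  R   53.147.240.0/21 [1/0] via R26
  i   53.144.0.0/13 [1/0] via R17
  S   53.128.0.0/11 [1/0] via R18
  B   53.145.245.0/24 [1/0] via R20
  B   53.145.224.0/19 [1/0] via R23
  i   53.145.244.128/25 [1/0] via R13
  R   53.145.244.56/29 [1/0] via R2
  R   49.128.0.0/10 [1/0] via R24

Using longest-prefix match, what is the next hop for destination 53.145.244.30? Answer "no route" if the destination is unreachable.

R23

Routes whose prefix contains 53.145.244.30:
  53.128.0.0/11 (53.128.0.0 - 53.159.255.255) -> R18
  53.144.0.0/13 (53.144.0.0 - 53.151.255.255) -> R17
  53.145.224.0/19 (53.145.224.0 - 53.145.255.255) -> R23
More-specific entries that do NOT match:
  53.145.244.56/29 (53.145.244.56 - 53.145.244.63) does not contain 53.145.244.30
  53.145.244.128/25 (53.145.244.128 - 53.145.244.255) does not contain 53.145.244.30
  53.145.245.0/24 (53.145.245.0 - 53.145.245.255) does not contain 53.145.244.30
  53.147.240.0/21 (53.147.240.0 - 53.147.247.255) does not contain 53.145.244.30
Longest matching prefix is /19 -> next hop R23.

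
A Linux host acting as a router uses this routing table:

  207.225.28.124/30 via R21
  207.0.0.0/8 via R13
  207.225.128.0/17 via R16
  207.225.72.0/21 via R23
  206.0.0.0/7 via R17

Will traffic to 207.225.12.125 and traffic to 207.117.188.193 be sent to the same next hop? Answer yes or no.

207.225.12.125: longest match 207.0.0.0/8 -> R13
207.117.188.193: longest match 207.0.0.0/8 -> R13

yes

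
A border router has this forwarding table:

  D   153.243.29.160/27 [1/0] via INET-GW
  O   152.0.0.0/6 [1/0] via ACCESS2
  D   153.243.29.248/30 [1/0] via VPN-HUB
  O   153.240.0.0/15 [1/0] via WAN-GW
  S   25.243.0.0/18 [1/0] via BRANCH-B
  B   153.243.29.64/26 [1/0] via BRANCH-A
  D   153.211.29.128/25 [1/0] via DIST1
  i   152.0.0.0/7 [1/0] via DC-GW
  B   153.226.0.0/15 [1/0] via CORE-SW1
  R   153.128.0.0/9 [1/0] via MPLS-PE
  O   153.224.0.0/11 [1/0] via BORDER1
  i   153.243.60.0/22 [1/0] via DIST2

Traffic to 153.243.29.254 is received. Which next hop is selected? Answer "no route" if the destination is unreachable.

Routes whose prefix contains 153.243.29.254:
  152.0.0.0/6 (152.0.0.0 - 155.255.255.255) -> ACCESS2
  152.0.0.0/7 (152.0.0.0 - 153.255.255.255) -> DC-GW
  153.128.0.0/9 (153.128.0.0 - 153.255.255.255) -> MPLS-PE
  153.224.0.0/11 (153.224.0.0 - 153.255.255.255) -> BORDER1
More-specific entries that do NOT match:
  153.243.29.248/30 (153.243.29.248 - 153.243.29.251) does not contain 153.243.29.254
  153.243.29.160/27 (153.243.29.160 - 153.243.29.191) does not contain 153.243.29.254
  153.243.29.64/26 (153.243.29.64 - 153.243.29.127) does not contain 153.243.29.254
  153.211.29.128/25 (153.211.29.128 - 153.211.29.255) does not contain 153.243.29.254
  153.243.60.0/22 (153.243.60.0 - 153.243.63.255) does not contain 153.243.29.254
  25.243.0.0/18 (25.243.0.0 - 25.243.63.255) does not contain 153.243.29.254
  153.240.0.0/15 (153.240.0.0 - 153.241.255.255) does not contain 153.243.29.254
  153.226.0.0/15 (153.226.0.0 - 153.227.255.255) does not contain 153.243.29.254
Longest matching prefix is /11 -> next hop BORDER1.

BORDER1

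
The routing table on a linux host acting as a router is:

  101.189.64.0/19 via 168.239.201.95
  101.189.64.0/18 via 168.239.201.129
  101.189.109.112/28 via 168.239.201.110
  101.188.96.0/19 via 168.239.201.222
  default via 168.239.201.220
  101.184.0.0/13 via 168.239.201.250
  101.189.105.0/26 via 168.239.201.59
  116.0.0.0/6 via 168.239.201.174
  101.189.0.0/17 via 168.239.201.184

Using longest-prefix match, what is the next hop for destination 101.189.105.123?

168.239.201.129

Routes whose prefix contains 101.189.105.123:
  0.0.0.0/0 (default, matches everything) -> 168.239.201.220
  101.184.0.0/13 (101.184.0.0 - 101.191.255.255) -> 168.239.201.250
  101.189.0.0/17 (101.189.0.0 - 101.189.127.255) -> 168.239.201.184
  101.189.64.0/18 (101.189.64.0 - 101.189.127.255) -> 168.239.201.129
More-specific entries that do NOT match:
  101.189.109.112/28 (101.189.109.112 - 101.189.109.127) does not contain 101.189.105.123
  101.189.105.0/26 (101.189.105.0 - 101.189.105.63) does not contain 101.189.105.123
  101.189.64.0/19 (101.189.64.0 - 101.189.95.255) does not contain 101.189.105.123
  101.188.96.0/19 (101.188.96.0 - 101.188.127.255) does not contain 101.189.105.123
Longest matching prefix is /18 -> next hop 168.239.201.129.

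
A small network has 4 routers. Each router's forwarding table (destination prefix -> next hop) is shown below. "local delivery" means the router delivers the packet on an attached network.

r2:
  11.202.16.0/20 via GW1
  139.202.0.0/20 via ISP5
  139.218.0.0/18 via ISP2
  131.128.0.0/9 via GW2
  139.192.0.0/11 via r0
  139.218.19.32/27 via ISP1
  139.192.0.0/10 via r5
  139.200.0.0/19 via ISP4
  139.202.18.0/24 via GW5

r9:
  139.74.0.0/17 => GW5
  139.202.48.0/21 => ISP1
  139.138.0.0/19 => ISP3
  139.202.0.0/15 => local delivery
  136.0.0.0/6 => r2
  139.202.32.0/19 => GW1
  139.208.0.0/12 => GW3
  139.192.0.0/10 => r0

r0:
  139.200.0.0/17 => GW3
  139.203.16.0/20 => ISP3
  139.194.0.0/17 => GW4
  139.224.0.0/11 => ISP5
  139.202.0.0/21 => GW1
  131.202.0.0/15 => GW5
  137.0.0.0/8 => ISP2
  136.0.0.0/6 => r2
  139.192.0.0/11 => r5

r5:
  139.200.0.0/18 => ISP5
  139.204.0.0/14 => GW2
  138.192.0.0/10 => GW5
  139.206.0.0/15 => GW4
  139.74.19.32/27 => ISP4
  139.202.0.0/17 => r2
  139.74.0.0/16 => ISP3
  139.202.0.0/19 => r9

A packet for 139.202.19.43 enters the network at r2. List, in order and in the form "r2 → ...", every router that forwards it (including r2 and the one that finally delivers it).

r2 → r0 → r5 → r9

At r2: longest match for 139.202.19.43 is 139.192.0.0/11 -> r0
At r0: longest match for 139.202.19.43 is 139.192.0.0/11 -> r5
At r5: longest match for 139.202.19.43 is 139.202.0.0/19 -> r9
At r9: longest match for 139.202.19.43 is 139.202.0.0/15 -> local delivery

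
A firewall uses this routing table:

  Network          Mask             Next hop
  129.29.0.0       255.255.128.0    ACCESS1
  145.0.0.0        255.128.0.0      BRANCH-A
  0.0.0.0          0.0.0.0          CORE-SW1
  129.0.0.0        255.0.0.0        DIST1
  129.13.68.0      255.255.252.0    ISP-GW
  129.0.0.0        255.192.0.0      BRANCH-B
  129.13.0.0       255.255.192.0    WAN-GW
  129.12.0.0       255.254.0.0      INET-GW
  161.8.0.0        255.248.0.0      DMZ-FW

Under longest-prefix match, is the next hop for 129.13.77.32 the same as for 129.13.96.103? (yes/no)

yes

129.13.77.32: longest match 129.12.0.0/15 -> INET-GW
129.13.96.103: longest match 129.12.0.0/15 -> INET-GW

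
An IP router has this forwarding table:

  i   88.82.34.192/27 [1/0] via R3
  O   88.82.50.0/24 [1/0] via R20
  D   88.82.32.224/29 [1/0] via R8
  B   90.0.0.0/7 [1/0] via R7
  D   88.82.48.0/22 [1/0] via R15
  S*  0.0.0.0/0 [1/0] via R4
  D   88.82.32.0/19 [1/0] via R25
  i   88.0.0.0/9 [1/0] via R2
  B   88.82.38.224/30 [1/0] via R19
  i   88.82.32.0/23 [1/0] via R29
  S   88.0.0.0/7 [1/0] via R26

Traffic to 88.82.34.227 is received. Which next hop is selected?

Routes whose prefix contains 88.82.34.227:
  0.0.0.0/0 (default, matches everything) -> R4
  88.0.0.0/7 (88.0.0.0 - 89.255.255.255) -> R26
  88.0.0.0/9 (88.0.0.0 - 88.127.255.255) -> R2
  88.82.32.0/19 (88.82.32.0 - 88.82.63.255) -> R25
More-specific entries that do NOT match:
  88.82.38.224/30 (88.82.38.224 - 88.82.38.227) does not contain 88.82.34.227
  88.82.32.224/29 (88.82.32.224 - 88.82.32.231) does not contain 88.82.34.227
  88.82.34.192/27 (88.82.34.192 - 88.82.34.223) does not contain 88.82.34.227
  88.82.50.0/24 (88.82.50.0 - 88.82.50.255) does not contain 88.82.34.227
  88.82.32.0/23 (88.82.32.0 - 88.82.33.255) does not contain 88.82.34.227
  88.82.48.0/22 (88.82.48.0 - 88.82.51.255) does not contain 88.82.34.227
Longest matching prefix is /19 -> next hop R25.

R25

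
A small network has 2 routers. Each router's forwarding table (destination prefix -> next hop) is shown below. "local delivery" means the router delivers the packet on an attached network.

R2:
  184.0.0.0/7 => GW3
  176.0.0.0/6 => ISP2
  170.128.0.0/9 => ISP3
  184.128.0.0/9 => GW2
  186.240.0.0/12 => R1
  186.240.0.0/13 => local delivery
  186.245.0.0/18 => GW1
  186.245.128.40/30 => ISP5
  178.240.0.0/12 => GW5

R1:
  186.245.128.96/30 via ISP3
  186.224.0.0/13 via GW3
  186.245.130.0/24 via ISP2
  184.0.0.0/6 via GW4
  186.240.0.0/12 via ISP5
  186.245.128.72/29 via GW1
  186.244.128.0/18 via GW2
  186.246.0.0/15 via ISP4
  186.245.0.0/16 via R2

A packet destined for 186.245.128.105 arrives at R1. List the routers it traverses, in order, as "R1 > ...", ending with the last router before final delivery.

At R1: longest match for 186.245.128.105 is 186.245.0.0/16 -> R2
At R2: longest match for 186.245.128.105 is 186.240.0.0/13 -> local delivery

R1 > R2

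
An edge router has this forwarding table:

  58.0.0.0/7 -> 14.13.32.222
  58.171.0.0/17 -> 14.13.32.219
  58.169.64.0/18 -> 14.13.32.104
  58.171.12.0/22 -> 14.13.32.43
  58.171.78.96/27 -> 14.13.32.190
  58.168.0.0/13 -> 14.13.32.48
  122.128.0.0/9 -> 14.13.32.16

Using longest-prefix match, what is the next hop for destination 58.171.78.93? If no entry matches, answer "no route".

14.13.32.219

Routes whose prefix contains 58.171.78.93:
  58.0.0.0/7 (58.0.0.0 - 59.255.255.255) -> 14.13.32.222
  58.168.0.0/13 (58.168.0.0 - 58.175.255.255) -> 14.13.32.48
  58.171.0.0/17 (58.171.0.0 - 58.171.127.255) -> 14.13.32.219
More-specific entries that do NOT match:
  58.171.78.96/27 (58.171.78.96 - 58.171.78.127) does not contain 58.171.78.93
  58.171.12.0/22 (58.171.12.0 - 58.171.15.255) does not contain 58.171.78.93
  58.169.64.0/18 (58.169.64.0 - 58.169.127.255) does not contain 58.171.78.93
Longest matching prefix is /17 -> next hop 14.13.32.219.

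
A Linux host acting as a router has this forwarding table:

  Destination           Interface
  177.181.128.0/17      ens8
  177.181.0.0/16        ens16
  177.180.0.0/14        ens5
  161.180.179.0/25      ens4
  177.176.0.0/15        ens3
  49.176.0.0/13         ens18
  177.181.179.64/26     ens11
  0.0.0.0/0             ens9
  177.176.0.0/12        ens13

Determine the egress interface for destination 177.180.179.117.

Routes whose prefix contains 177.180.179.117:
  0.0.0.0/0 (default, matches everything) -> ens9
  177.176.0.0/12 (177.176.0.0 - 177.191.255.255) -> ens13
  177.180.0.0/14 (177.180.0.0 - 177.183.255.255) -> ens5
More-specific entries that do NOT match:
  177.181.179.64/26 (177.181.179.64 - 177.181.179.127) does not contain 177.180.179.117
  161.180.179.0/25 (161.180.179.0 - 161.180.179.127) does not contain 177.180.179.117
  177.181.128.0/17 (177.181.128.0 - 177.181.255.255) does not contain 177.180.179.117
  177.181.0.0/16 (177.181.0.0 - 177.181.255.255) does not contain 177.180.179.117
  177.176.0.0/15 (177.176.0.0 - 177.177.255.255) does not contain 177.180.179.117
Longest matching prefix is /14 -> interface ens5.

ens5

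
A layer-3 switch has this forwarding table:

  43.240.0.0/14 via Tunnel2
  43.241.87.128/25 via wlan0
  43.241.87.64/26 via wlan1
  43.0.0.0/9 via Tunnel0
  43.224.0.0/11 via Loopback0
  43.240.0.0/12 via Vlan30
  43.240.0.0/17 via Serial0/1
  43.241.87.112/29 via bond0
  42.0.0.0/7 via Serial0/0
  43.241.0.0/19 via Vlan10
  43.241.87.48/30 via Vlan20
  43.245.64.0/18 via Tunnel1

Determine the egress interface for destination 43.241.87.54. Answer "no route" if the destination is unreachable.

Routes whose prefix contains 43.241.87.54:
  42.0.0.0/7 (42.0.0.0 - 43.255.255.255) -> Serial0/0
  43.224.0.0/11 (43.224.0.0 - 43.255.255.255) -> Loopback0
  43.240.0.0/12 (43.240.0.0 - 43.255.255.255) -> Vlan30
  43.240.0.0/14 (43.240.0.0 - 43.243.255.255) -> Tunnel2
More-specific entries that do NOT match:
  43.241.87.48/30 (43.241.87.48 - 43.241.87.51) does not contain 43.241.87.54
  43.241.87.112/29 (43.241.87.112 - 43.241.87.119) does not contain 43.241.87.54
  43.241.87.64/26 (43.241.87.64 - 43.241.87.127) does not contain 43.241.87.54
  43.241.87.128/25 (43.241.87.128 - 43.241.87.255) does not contain 43.241.87.54
  43.241.0.0/19 (43.241.0.0 - 43.241.31.255) does not contain 43.241.87.54
  43.245.64.0/18 (43.245.64.0 - 43.245.127.255) does not contain 43.241.87.54
  43.240.0.0/17 (43.240.0.0 - 43.240.127.255) does not contain 43.241.87.54
Longest matching prefix is /14 -> interface Tunnel2.

Tunnel2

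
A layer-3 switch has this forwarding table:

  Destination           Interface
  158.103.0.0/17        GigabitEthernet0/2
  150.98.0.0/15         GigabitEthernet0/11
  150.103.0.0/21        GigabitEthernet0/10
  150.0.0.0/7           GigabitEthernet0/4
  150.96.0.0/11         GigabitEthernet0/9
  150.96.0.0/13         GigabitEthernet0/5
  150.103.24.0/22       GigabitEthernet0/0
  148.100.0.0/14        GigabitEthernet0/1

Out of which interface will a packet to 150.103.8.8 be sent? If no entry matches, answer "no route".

GigabitEthernet0/5

Routes whose prefix contains 150.103.8.8:
  150.0.0.0/7 (150.0.0.0 - 151.255.255.255) -> GigabitEthernet0/4
  150.96.0.0/11 (150.96.0.0 - 150.127.255.255) -> GigabitEthernet0/9
  150.96.0.0/13 (150.96.0.0 - 150.103.255.255) -> GigabitEthernet0/5
More-specific entries that do NOT match:
  150.103.24.0/22 (150.103.24.0 - 150.103.27.255) does not contain 150.103.8.8
  150.103.0.0/21 (150.103.0.0 - 150.103.7.255) does not contain 150.103.8.8
  158.103.0.0/17 (158.103.0.0 - 158.103.127.255) does not contain 150.103.8.8
  150.98.0.0/15 (150.98.0.0 - 150.99.255.255) does not contain 150.103.8.8
  148.100.0.0/14 (148.100.0.0 - 148.103.255.255) does not contain 150.103.8.8
Longest matching prefix is /13 -> interface GigabitEthernet0/5.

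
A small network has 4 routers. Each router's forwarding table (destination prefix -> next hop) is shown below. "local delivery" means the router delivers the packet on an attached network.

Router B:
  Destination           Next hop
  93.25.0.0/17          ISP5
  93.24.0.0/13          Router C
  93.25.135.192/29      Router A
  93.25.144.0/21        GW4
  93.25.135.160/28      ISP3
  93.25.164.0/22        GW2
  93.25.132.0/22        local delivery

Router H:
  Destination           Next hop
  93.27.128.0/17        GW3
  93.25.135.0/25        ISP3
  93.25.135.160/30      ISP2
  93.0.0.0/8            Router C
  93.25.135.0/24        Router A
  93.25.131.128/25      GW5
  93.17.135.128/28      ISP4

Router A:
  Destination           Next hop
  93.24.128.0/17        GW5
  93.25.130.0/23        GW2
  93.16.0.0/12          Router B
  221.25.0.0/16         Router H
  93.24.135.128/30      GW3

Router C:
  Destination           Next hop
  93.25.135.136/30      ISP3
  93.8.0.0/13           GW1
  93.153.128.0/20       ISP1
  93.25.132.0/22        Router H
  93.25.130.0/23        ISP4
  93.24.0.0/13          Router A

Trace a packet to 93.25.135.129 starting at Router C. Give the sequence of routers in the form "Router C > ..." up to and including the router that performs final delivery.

At Router C: longest match for 93.25.135.129 is 93.25.132.0/22 -> Router H
At Router H: longest match for 93.25.135.129 is 93.25.135.0/24 -> Router A
At Router A: longest match for 93.25.135.129 is 93.16.0.0/12 -> Router B
At Router B: longest match for 93.25.135.129 is 93.25.132.0/22 -> local delivery

Router C > Router H > Router A > Router B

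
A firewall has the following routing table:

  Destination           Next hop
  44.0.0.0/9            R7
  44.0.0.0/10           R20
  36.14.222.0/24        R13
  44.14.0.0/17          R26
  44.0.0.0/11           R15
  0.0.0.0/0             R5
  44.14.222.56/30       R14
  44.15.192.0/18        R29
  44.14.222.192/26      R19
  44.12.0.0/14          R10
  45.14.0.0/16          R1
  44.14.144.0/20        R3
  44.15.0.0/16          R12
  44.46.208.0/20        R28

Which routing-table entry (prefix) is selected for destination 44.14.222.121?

Entries matching 44.14.222.121:
  0.0.0.0/0 (default, matches everything)
  44.0.0.0/9 (44.0.0.0 - 44.127.255.255)
  44.0.0.0/10 (44.0.0.0 - 44.63.255.255)
  44.0.0.0/11 (44.0.0.0 - 44.31.255.255)
  44.12.0.0/14 (44.12.0.0 - 44.15.255.255)
Most specific is 44.12.0.0/14.

44.12.0.0/14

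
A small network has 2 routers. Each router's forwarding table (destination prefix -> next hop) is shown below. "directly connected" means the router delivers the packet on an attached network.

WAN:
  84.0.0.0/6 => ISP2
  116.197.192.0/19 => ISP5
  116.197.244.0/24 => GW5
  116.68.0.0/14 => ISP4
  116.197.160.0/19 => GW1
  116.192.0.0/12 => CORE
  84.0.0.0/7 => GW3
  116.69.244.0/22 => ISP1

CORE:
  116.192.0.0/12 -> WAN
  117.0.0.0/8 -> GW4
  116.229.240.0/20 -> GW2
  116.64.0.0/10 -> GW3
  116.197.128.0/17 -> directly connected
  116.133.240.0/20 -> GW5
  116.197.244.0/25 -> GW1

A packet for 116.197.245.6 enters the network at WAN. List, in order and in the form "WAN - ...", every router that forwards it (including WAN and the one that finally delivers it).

At WAN: longest match for 116.197.245.6 is 116.192.0.0/12 -> CORE
At CORE: longest match for 116.197.245.6 is 116.197.128.0/17 -> directly connected

WAN - CORE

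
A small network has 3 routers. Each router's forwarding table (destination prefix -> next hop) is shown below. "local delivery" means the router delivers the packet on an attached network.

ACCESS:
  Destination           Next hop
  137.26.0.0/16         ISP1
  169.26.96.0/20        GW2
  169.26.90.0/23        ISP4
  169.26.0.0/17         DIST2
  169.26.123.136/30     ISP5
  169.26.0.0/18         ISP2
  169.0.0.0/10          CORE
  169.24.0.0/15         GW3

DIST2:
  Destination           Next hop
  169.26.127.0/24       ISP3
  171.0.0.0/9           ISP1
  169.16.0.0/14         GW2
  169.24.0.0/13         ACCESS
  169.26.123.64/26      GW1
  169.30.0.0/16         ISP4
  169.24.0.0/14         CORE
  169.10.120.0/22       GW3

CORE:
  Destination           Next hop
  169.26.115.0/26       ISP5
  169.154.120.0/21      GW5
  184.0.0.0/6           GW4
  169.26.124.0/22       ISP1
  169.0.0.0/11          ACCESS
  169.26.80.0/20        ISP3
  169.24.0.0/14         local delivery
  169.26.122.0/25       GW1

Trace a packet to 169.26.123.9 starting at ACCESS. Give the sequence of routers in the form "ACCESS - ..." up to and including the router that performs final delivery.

ACCESS - DIST2 - CORE

At ACCESS: longest match for 169.26.123.9 is 169.26.0.0/17 -> DIST2
At DIST2: longest match for 169.26.123.9 is 169.24.0.0/14 -> CORE
At CORE: longest match for 169.26.123.9 is 169.24.0.0/14 -> local delivery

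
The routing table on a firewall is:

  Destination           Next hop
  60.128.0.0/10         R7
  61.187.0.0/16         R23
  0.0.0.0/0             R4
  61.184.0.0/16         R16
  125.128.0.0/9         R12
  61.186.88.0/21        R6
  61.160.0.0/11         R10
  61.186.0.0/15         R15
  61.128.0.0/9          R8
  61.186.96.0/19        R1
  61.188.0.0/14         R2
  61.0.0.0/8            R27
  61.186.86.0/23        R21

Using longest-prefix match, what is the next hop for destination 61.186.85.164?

R15

Routes whose prefix contains 61.186.85.164:
  0.0.0.0/0 (default, matches everything) -> R4
  61.0.0.0/8 (61.0.0.0 - 61.255.255.255) -> R27
  61.128.0.0/9 (61.128.0.0 - 61.255.255.255) -> R8
  61.160.0.0/11 (61.160.0.0 - 61.191.255.255) -> R10
  61.186.0.0/15 (61.186.0.0 - 61.187.255.255) -> R15
More-specific entries that do NOT match:
  61.186.86.0/23 (61.186.86.0 - 61.186.87.255) does not contain 61.186.85.164
  61.186.88.0/21 (61.186.88.0 - 61.186.95.255) does not contain 61.186.85.164
  61.186.96.0/19 (61.186.96.0 - 61.186.127.255) does not contain 61.186.85.164
  61.187.0.0/16 (61.187.0.0 - 61.187.255.255) does not contain 61.186.85.164
  61.184.0.0/16 (61.184.0.0 - 61.184.255.255) does not contain 61.186.85.164
Longest matching prefix is /15 -> next hop R15.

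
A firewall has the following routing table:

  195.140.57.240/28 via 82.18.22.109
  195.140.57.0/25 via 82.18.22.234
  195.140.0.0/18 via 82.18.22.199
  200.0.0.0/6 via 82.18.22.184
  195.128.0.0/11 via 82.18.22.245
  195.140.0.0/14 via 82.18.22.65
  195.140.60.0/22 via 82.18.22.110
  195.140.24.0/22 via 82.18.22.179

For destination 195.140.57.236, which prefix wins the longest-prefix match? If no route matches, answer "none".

Entries matching 195.140.57.236:
  195.128.0.0/11 (195.128.0.0 - 195.159.255.255)
  195.140.0.0/14 (195.140.0.0 - 195.143.255.255)
  195.140.0.0/18 (195.140.0.0 - 195.140.63.255)
Most specific is 195.140.0.0/18.

195.140.0.0/18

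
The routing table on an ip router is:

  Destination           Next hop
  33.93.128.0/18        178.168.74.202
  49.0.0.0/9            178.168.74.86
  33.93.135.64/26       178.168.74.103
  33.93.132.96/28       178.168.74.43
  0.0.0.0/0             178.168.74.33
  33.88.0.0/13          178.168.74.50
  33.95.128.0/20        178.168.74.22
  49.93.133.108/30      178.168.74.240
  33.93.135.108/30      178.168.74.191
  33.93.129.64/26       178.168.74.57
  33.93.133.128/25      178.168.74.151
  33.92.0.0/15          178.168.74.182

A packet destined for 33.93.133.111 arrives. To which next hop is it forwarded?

178.168.74.202

Routes whose prefix contains 33.93.133.111:
  0.0.0.0/0 (default, matches everything) -> 178.168.74.33
  33.88.0.0/13 (33.88.0.0 - 33.95.255.255) -> 178.168.74.50
  33.92.0.0/15 (33.92.0.0 - 33.93.255.255) -> 178.168.74.182
  33.93.128.0/18 (33.93.128.0 - 33.93.191.255) -> 178.168.74.202
More-specific entries that do NOT match:
  49.93.133.108/30 (49.93.133.108 - 49.93.133.111) does not contain 33.93.133.111
  33.93.135.108/30 (33.93.135.108 - 33.93.135.111) does not contain 33.93.133.111
  33.93.132.96/28 (33.93.132.96 - 33.93.132.111) does not contain 33.93.133.111
  33.93.135.64/26 (33.93.135.64 - 33.93.135.127) does not contain 33.93.133.111
  33.93.129.64/26 (33.93.129.64 - 33.93.129.127) does not contain 33.93.133.111
  33.93.133.128/25 (33.93.133.128 - 33.93.133.255) does not contain 33.93.133.111
  33.95.128.0/20 (33.95.128.0 - 33.95.143.255) does not contain 33.93.133.111
Longest matching prefix is /18 -> next hop 178.168.74.202.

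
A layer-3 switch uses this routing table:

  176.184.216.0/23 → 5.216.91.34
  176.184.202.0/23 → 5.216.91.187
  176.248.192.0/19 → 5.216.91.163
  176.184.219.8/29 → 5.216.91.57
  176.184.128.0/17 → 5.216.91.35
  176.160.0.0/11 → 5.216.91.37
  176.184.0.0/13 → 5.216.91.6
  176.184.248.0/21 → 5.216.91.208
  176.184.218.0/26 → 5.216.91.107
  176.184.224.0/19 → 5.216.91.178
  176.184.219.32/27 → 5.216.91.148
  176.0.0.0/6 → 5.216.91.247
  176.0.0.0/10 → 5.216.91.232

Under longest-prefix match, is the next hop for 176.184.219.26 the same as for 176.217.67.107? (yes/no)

176.184.219.26: longest match 176.184.128.0/17 -> 5.216.91.35
176.217.67.107: longest match 176.0.0.0/6 -> 5.216.91.247

no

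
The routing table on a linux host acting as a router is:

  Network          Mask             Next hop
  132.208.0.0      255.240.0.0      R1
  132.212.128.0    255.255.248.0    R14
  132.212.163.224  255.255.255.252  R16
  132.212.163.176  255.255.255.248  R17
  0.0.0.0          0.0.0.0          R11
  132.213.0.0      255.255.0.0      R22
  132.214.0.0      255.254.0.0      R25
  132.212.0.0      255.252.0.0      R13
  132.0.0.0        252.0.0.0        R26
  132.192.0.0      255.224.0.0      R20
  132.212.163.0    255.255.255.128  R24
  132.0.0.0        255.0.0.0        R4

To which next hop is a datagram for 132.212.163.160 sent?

Routes whose prefix contains 132.212.163.160:
  0.0.0.0/0 (default, matches everything) -> R11
  132.0.0.0/6 (132.0.0.0 - 135.255.255.255) -> R26
  132.0.0.0/8 (132.0.0.0 - 132.255.255.255) -> R4
  132.192.0.0/11 (132.192.0.0 - 132.223.255.255) -> R20
  132.208.0.0/12 (132.208.0.0 - 132.223.255.255) -> R1
  132.212.0.0/14 (132.212.0.0 - 132.215.255.255) -> R13
More-specific entries that do NOT match:
  132.212.163.224/30 (132.212.163.224 - 132.212.163.227) does not contain 132.212.163.160
  132.212.163.176/29 (132.212.163.176 - 132.212.163.183) does not contain 132.212.163.160
  132.212.163.0/25 (132.212.163.0 - 132.212.163.127) does not contain 132.212.163.160
  132.212.128.0/21 (132.212.128.0 - 132.212.135.255) does not contain 132.212.163.160
  132.213.0.0/16 (132.213.0.0 - 132.213.255.255) does not contain 132.212.163.160
  132.214.0.0/15 (132.214.0.0 - 132.215.255.255) does not contain 132.212.163.160
Longest matching prefix is /14 -> next hop R13.

R13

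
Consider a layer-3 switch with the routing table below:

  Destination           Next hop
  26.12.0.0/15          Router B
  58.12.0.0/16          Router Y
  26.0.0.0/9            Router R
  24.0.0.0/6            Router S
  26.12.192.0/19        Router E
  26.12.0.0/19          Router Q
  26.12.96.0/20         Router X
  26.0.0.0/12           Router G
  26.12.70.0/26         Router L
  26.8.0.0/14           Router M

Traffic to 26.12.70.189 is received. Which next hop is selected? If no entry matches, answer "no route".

Router B

Routes whose prefix contains 26.12.70.189:
  24.0.0.0/6 (24.0.0.0 - 27.255.255.255) -> Router S
  26.0.0.0/9 (26.0.0.0 - 26.127.255.255) -> Router R
  26.0.0.0/12 (26.0.0.0 - 26.15.255.255) -> Router G
  26.12.0.0/15 (26.12.0.0 - 26.13.255.255) -> Router B
More-specific entries that do NOT match:
  26.12.70.0/26 (26.12.70.0 - 26.12.70.63) does not contain 26.12.70.189
  26.12.96.0/20 (26.12.96.0 - 26.12.111.255) does not contain 26.12.70.189
  26.12.192.0/19 (26.12.192.0 - 26.12.223.255) does not contain 26.12.70.189
  26.12.0.0/19 (26.12.0.0 - 26.12.31.255) does not contain 26.12.70.189
  58.12.0.0/16 (58.12.0.0 - 58.12.255.255) does not contain 26.12.70.189
Longest matching prefix is /15 -> next hop Router B.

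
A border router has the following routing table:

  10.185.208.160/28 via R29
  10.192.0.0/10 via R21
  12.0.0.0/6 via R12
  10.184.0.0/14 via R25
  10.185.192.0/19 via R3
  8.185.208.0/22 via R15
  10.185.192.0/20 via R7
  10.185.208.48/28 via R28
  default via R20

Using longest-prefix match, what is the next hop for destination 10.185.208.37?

Routes whose prefix contains 10.185.208.37:
  0.0.0.0/0 (default, matches everything) -> R20
  10.184.0.0/14 (10.184.0.0 - 10.187.255.255) -> R25
  10.185.192.0/19 (10.185.192.0 - 10.185.223.255) -> R3
More-specific entries that do NOT match:
  10.185.208.160/28 (10.185.208.160 - 10.185.208.175) does not contain 10.185.208.37
  10.185.208.48/28 (10.185.208.48 - 10.185.208.63) does not contain 10.185.208.37
  8.185.208.0/22 (8.185.208.0 - 8.185.211.255) does not contain 10.185.208.37
  10.185.192.0/20 (10.185.192.0 - 10.185.207.255) does not contain 10.185.208.37
Longest matching prefix is /19 -> next hop R3.

R3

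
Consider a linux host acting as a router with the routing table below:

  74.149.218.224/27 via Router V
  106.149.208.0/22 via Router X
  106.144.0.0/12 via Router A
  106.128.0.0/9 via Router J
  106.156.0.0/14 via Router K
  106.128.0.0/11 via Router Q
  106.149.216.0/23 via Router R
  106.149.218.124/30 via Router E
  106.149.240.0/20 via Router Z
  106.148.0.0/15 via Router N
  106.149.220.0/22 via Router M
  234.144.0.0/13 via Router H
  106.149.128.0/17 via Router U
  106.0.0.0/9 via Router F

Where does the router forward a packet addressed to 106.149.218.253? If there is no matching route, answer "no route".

Routes whose prefix contains 106.149.218.253:
  106.128.0.0/9 (106.128.0.0 - 106.255.255.255) -> Router J
  106.128.0.0/11 (106.128.0.0 - 106.159.255.255) -> Router Q
  106.144.0.0/12 (106.144.0.0 - 106.159.255.255) -> Router A
  106.148.0.0/15 (106.148.0.0 - 106.149.255.255) -> Router N
  106.149.128.0/17 (106.149.128.0 - 106.149.255.255) -> Router U
More-specific entries that do NOT match:
  106.149.218.124/30 (106.149.218.124 - 106.149.218.127) does not contain 106.149.218.253
  74.149.218.224/27 (74.149.218.224 - 74.149.218.255) does not contain 106.149.218.253
  106.149.216.0/23 (106.149.216.0 - 106.149.217.255) does not contain 106.149.218.253
  106.149.208.0/22 (106.149.208.0 - 106.149.211.255) does not contain 106.149.218.253
  106.149.220.0/22 (106.149.220.0 - 106.149.223.255) does not contain 106.149.218.253
  106.149.240.0/20 (106.149.240.0 - 106.149.255.255) does not contain 106.149.218.253
Longest matching prefix is /17 -> next hop Router U.

Router U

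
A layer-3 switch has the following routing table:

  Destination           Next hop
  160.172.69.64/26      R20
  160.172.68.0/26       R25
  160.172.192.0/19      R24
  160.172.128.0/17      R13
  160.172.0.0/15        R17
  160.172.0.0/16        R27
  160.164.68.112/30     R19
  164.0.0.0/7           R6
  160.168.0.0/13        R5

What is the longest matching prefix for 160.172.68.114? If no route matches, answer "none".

160.172.0.0/16

Entries matching 160.172.68.114:
  160.168.0.0/13 (160.168.0.0 - 160.175.255.255)
  160.172.0.0/15 (160.172.0.0 - 160.173.255.255)
  160.172.0.0/16 (160.172.0.0 - 160.172.255.255)
Most specific is 160.172.0.0/16.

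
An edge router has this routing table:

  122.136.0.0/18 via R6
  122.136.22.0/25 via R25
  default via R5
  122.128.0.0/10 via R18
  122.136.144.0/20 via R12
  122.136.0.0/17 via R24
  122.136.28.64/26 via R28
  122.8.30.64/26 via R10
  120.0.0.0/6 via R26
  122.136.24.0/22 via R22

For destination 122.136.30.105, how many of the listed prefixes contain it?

5

Prefixes containing 122.136.30.105:
  0.0.0.0/0 (default, matches everything)
  120.0.0.0/6 (120.0.0.0 - 123.255.255.255)
  122.128.0.0/10 (122.128.0.0 - 122.191.255.255)
  122.136.0.0/17 (122.136.0.0 - 122.136.127.255)
  122.136.0.0/18 (122.136.0.0 - 122.136.63.255)
Total matching entries: 5.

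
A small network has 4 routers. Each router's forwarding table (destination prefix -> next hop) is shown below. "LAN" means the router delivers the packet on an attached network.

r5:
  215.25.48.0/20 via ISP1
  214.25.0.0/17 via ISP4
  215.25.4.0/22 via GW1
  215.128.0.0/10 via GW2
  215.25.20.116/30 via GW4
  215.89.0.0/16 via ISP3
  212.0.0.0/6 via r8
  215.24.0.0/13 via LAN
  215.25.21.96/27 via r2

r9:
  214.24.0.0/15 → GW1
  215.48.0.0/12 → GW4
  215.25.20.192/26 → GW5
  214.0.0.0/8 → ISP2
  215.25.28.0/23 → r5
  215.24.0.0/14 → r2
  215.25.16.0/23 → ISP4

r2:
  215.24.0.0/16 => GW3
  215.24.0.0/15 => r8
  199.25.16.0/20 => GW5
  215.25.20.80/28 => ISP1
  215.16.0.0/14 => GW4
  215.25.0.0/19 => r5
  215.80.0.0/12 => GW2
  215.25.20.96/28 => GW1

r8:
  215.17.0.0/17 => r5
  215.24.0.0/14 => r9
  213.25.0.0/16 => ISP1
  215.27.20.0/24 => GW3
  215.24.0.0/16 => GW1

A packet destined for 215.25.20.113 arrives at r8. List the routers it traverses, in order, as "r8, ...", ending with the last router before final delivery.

r8, r9, r2, r5

At r8: longest match for 215.25.20.113 is 215.24.0.0/14 -> r9
At r9: longest match for 215.25.20.113 is 215.24.0.0/14 -> r2
At r2: longest match for 215.25.20.113 is 215.25.0.0/19 -> r5
At r5: longest match for 215.25.20.113 is 215.24.0.0/13 -> LAN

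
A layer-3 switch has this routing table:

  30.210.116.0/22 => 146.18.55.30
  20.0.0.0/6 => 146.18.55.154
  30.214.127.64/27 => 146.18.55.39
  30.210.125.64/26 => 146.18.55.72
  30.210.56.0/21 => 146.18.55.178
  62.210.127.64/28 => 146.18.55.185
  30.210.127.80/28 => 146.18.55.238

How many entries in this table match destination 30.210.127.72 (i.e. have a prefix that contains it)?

No listed prefix contains 30.210.127.72.
Total matching entries: 0.

0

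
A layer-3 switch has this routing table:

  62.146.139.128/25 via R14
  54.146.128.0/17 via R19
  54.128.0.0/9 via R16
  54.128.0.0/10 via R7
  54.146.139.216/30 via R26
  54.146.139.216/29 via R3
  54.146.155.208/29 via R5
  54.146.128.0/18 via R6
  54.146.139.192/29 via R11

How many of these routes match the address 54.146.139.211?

4

Prefixes containing 54.146.139.211:
  54.128.0.0/9 (54.128.0.0 - 54.255.255.255)
  54.128.0.0/10 (54.128.0.0 - 54.191.255.255)
  54.146.128.0/17 (54.146.128.0 - 54.146.255.255)
  54.146.128.0/18 (54.146.128.0 - 54.146.191.255)
Total matching entries: 4.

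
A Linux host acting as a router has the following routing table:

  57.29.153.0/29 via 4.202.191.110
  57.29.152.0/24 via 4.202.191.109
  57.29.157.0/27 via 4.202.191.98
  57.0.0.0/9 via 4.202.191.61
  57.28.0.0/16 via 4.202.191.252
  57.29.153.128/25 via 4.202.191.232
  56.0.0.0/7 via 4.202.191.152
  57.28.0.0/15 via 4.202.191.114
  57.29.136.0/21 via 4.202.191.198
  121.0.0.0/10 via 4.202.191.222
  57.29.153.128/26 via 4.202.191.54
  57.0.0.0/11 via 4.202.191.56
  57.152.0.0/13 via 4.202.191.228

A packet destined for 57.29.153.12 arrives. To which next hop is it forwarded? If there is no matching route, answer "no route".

Routes whose prefix contains 57.29.153.12:
  56.0.0.0/7 (56.0.0.0 - 57.255.255.255) -> 4.202.191.152
  57.0.0.0/9 (57.0.0.0 - 57.127.255.255) -> 4.202.191.61
  57.0.0.0/11 (57.0.0.0 - 57.31.255.255) -> 4.202.191.56
  57.28.0.0/15 (57.28.0.0 - 57.29.255.255) -> 4.202.191.114
More-specific entries that do NOT match:
  57.29.153.0/29 (57.29.153.0 - 57.29.153.7) does not contain 57.29.153.12
  57.29.157.0/27 (57.29.157.0 - 57.29.157.31) does not contain 57.29.153.12
  57.29.153.128/26 (57.29.153.128 - 57.29.153.191) does not contain 57.29.153.12
  57.29.153.128/25 (57.29.153.128 - 57.29.153.255) does not contain 57.29.153.12
  57.29.152.0/24 (57.29.152.0 - 57.29.152.255) does not contain 57.29.153.12
  57.29.136.0/21 (57.29.136.0 - 57.29.143.255) does not contain 57.29.153.12
  57.28.0.0/16 (57.28.0.0 - 57.28.255.255) does not contain 57.29.153.12
Longest matching prefix is /15 -> next hop 4.202.191.114.

4.202.191.114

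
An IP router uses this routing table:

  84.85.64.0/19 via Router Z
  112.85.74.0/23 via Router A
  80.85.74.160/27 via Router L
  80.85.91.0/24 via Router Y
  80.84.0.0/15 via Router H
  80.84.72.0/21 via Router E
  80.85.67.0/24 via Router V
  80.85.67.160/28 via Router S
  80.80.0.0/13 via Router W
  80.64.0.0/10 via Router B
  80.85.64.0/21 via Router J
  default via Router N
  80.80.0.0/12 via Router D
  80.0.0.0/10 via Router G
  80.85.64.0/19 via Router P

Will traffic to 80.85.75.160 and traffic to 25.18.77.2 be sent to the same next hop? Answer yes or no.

no

80.85.75.160: longest match 80.85.64.0/19 -> Router P
25.18.77.2: longest match 0.0.0.0/0 -> Router N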